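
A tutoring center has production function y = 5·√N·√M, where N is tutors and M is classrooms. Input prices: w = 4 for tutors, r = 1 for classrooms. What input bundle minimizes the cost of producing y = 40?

N* = 4, M* = 16

Cost minimization requires the marginal rate of technical substitution to equal the input-price ratio: MP_N/MP_M = w/r.
Here MP_N/MP_M = (1/2)·(M/N)/(1/2) = (M/N). Setting this equal to 4/1 = 4 gives M = 4N.
Substituting into y = 40: 5·N^(1/2)·(4N)^(1/2) = 40.
Solving, N = 4 and M = 16.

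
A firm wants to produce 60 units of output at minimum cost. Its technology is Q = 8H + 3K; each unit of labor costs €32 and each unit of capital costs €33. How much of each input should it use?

H* = 7.5, K* = 0

The inputs are perfect substitutes, so the firm uses whichever has the lower cost per unit of output.
Cost per unit of output via H is w/8 = 4; via K it is r/3 = 11. H is cheaper.
Producing Q = 60 with H alone: H = 7.5, K = 0.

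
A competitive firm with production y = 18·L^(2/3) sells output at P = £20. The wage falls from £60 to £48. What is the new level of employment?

L* = 125

From P·MP_L = w with MP_L = 12·L^(-1/3), the labor demand is L(w) = (240/w)^(3).
At w = 60: L = 64. At w = 48: L = 125.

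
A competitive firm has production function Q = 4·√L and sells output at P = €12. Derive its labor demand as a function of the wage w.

L(w) = 576/w²

MP_L = (1/2)·4·L^(-1/2) = 2·L^(-1/2).
Setting P·MP_L = w: 24·L^(-1/2) = w.
Solving for L: L^(-1/2) = w/24, so L = (24/w)^(2).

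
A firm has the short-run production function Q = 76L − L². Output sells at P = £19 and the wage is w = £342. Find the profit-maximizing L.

L* = 29

The marginal product of L is MP_L = 76 − 2L.
A price-taking firm hires until the value of the marginal product equals the wage: P·MP_L = w, so 19·(76 − 2L) = 342.
Then 76 − 2L = 18, giving L = 29.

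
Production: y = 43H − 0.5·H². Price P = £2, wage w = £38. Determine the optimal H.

H* = 24

The marginal product of H is MP_H = 43 − H.
A price-taking firm hires until the value of the marginal product equals the wage: P·MP_H = w, so 2·(43 − H) = 38.
Then 43 − H = 19, giving H = 24.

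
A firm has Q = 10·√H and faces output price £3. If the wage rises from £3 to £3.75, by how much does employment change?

ΔH = -9

From P·MP_H = w with MP_H = 5·H^(-1/2), the labor demand is H(w) = (15/w)^(2).
At w = 3: H = 25. At w = 3.75: H = 16.
ΔH = 16 − 25 = -9.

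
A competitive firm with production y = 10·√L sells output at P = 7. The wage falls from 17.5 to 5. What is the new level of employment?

L* = 49

From P·MP_L = w with MP_L = 5·L^(-1/2), the labor demand is L(w) = (35/w)^(2).
At w = 17.5: L = 4. At w = 5: L = 49.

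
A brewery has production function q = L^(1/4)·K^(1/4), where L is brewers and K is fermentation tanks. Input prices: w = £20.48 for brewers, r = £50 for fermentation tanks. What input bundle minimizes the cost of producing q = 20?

L* = 625, K* = 256

Cost minimization requires the marginal rate of technical substitution to equal the input-price ratio: MP_L/MP_K = w/r.
Here MP_L/MP_K = (1/4)·(K/L)/(1/4) = (K/L). Setting this equal to 20.48/50 = 0.4096 gives K = 0.4096L.
Substituting into q = 20: L^(1/4)·(0.4096L)^(1/4) = 20.
Solving, L = 625 and K = 256.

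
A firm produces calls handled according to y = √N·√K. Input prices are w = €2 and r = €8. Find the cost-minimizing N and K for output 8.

Cost minimization requires the marginal rate of technical substitution to equal the input-price ratio: MP_N/MP_K = w/r.
Here MP_N/MP_K = (1/2)·(K/N)/(1/2) = (K/N). Setting this equal to 2/8 = 0.25 gives K = 0.25N.
Substituting into y = 8: N^(1/2)·(0.25N)^(1/2) = 8.
Solving, N = 16 and K = 4.

N* = 16, K* = 4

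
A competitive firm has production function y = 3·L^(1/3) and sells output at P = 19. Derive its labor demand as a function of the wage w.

L(w) = (19/w)^(3/2)

MP_L = (1/3)·3·L^(-2/3) = L^(-2/3).
Setting P·MP_L = w: 19·L^(-2/3) = w.
Solving for L: L^(-2/3) = w/19, so L = (19/w)^(3/2).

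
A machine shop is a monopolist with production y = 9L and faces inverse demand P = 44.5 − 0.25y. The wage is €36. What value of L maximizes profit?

Marginal revenue from the inverse demand is MR = 44.5 − 0.5y.
The marginal product is MP_L = 9.
A monopolist hires until marginal revenue product equals the wage: MR·MP_L = w.
(44.5 − 4.5L)·9 = 36, so L = 9.

L* = 9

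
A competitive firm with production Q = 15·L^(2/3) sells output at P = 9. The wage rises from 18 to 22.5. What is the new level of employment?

L* = 64

From P·MP_L = w with MP_L = 10·L^(-1/3), the labor demand is L(w) = (90/w)^(3).
At w = 18: L = 125. At w = 22.5: L = 64.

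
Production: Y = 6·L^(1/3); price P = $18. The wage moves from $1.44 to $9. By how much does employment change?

From P·MP_L = w with MP_L = 2·L^(-2/3), the labor demand is L(w) = (36/w)^(3/2).
At w = 1.44: L = 125. At w = 9: L = 8.
ΔL = 8 − 125 = -117.

ΔL = -117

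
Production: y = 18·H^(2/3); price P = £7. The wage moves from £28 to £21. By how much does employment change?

From P·MP_H = w with MP_H = 12·H^(-1/3), the labor demand is H(w) = (84/w)^(3).
At w = 28: H = 27. At w = 21: H = 64.
ΔH = 64 − 27 = 37.

ΔH = 37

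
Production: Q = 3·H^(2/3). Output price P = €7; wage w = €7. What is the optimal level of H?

H* = 8

MP_H = (2/3)·3·H^(-1/3) = 2·H^(-1/3).
Profit maximization for a price taker requires P·MP_H = w: 7·2·H^(-1/3) = 7.
So H^(-1/3) = 0.5, which gives H = 8.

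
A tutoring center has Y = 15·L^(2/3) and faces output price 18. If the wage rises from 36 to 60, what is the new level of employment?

L* = 27

From P·MP_L = w with MP_L = 10·L^(-1/3), the labor demand is L(w) = (180/w)^(3).
At w = 36: L = 125. At w = 60: L = 27.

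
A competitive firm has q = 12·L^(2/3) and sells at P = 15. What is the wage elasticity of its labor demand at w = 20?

MP_L = (2/3)·12·L^(-1/3), so P·MP_L = w gives 120·L^(-1/3) = w.
Solving, L(w) = (120/w)^(3). This is a constant-elasticity form: L ∝ w^(−3), so ε = −3.

ε = -3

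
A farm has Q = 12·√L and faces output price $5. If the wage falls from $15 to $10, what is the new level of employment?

L* = 9

From P·MP_L = w with MP_L = 6·L^(-1/2), the labor demand is L(w) = (30/w)^(2).
At w = 15: L = 4. At w = 10: L = 9.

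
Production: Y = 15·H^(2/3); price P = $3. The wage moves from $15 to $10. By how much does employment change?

From P·MP_H = w with MP_H = 10·H^(-1/3), the labor demand is H(w) = (30/w)^(3).
At w = 15: H = 8. At w = 10: H = 27.
ΔH = 27 − 8 = 19.

ΔH = 19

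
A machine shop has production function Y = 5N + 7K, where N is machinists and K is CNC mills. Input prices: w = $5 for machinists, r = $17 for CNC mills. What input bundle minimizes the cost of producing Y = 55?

N* = 11, K* = 0

The inputs are perfect substitutes, so the firm uses whichever has the lower cost per unit of output.
Cost per unit of output via N is w/5 = 1; via K it is r/7 = 17/7. N is cheaper.
Producing Y = 55 with N alone: N = 11, K = 0.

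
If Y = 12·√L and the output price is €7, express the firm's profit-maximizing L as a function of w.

L(w) = 1764/w²

MP_L = (1/2)·12·L^(-1/2) = 6·L^(-1/2).
Setting P·MP_L = w: 42·L^(-1/2) = w.
Solving for L: L^(-1/2) = w/42, so L = (42/w)^(2).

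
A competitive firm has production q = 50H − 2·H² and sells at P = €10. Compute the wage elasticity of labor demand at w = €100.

ε = -0.25

From P·MP_H = w with MP_H = 50 − 4H, labor demand is H(w) = (50 − w/10)/4.
dH/dw = −1/(40) = -0.025.
At w = 100, H = 10, so ε = (dH/dw)·(w/H) = (-0.025)·(100/10) = -0.25.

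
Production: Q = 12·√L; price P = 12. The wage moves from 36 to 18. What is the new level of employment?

L* = 16

From P·MP_L = w with MP_L = 6·L^(-1/2), the labor demand is L(w) = (72/w)^(2).
At w = 36: L = 4. At w = 18: L = 16.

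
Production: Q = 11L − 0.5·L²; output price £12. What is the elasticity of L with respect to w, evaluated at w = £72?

ε = -1.2

From P·MP_L = w with MP_L = 11 − L, labor demand is L(w) = 11 − w/12.
dL/dw = −1/(12) = -1/12.
At w = 72, L = 5, so ε = (dL/dw)·(w/L) = (-1/12)·(72/5) = -1.2.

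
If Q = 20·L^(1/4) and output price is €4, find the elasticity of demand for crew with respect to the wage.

ε = -4/3

MP_L = (1/4)·20·L^(-3/4), so P·MP_L = w gives 20·L^(-3/4) = w.
Solving, L(w) = (20/w)^(4/3). This is a constant-elasticity form: L ∝ w^(−4/3), so ε = −4/3.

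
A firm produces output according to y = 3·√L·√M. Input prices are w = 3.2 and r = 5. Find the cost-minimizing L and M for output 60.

L* = 25, M* = 16

Cost minimization requires the marginal rate of technical substitution to equal the input-price ratio: MP_L/MP_M = w/r.
Here MP_L/MP_M = (1/2)·(M/L)/(1/2) = (M/L). Setting this equal to 3.2/5 = 0.64 gives M = 0.64L.
Substituting into y = 60: 3·L^(1/2)·(0.64L)^(1/2) = 60.
Solving, L = 25 and M = 16.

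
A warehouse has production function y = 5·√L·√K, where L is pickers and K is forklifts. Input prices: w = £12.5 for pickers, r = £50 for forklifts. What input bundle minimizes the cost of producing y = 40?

Cost minimization requires the marginal rate of technical substitution to equal the input-price ratio: MP_L/MP_K = w/r.
Here MP_L/MP_K = (1/2)·(K/L)/(1/2) = (K/L). Setting this equal to 12.5/50 = 0.25 gives K = 0.25L.
Substituting into y = 40: 5·L^(1/2)·(0.25L)^(1/2) = 40.
Solving, L = 16 and K = 4.

L* = 16, K* = 4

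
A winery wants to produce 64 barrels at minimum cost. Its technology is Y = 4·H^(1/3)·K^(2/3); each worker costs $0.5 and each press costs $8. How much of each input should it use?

Cost minimization requires the marginal rate of technical substitution to equal the input-price ratio: MP_H/MP_K = w/r.
Here MP_H/MP_K = (1/3)·(K/H)/(2/3) = 0.5·(K/H). Setting this equal to 0.5/8 = 0.0625 gives K = 0.125H.
Substituting into Y = 64: 4·H^(1/3)·(0.125H)^(2/3) = 64.
Solving, H = 64 and K = 8.

H* = 64, K* = 8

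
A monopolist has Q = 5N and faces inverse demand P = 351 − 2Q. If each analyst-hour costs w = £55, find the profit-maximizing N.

N* = 17

Marginal revenue from the inverse demand is MR = 351 − 4Q.
The marginal product is MP_N = 5.
A monopolist hires until marginal revenue product equals the wage: MR·MP_N = w.
(351 − 20N)·5 = 55, so N = 17.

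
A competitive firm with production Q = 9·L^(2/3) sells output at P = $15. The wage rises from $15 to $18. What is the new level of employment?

From P·MP_L = w with MP_L = 6·L^(-1/3), the labor demand is L(w) = (90/w)^(3).
At w = 15: L = 216. At w = 18: L = 125.

L* = 125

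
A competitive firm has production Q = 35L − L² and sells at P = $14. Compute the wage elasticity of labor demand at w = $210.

From P·MP_L = w with MP_L = 35 − 2L, labor demand is L(w) = (35 − w/14)/2.
dL/dw = −1/(28) = -1/28.
At w = 210, L = 10, so ε = (dL/dw)·(w/L) = (-1/28)·(210/10) = -0.75.

ε = -0.75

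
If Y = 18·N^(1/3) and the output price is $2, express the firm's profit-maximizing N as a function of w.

MP_N = (1/3)·18·N^(-2/3) = 6·N^(-2/3).
Setting P·MP_N = w: 12·N^(-2/3) = w.
Solving for N: N^(-2/3) = w/12, so N = (12/w)^(3/2).

N(w) = (12/w)^(3/2)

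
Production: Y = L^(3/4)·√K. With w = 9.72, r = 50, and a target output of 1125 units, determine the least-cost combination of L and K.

L* = 625, K* = 81

Cost minimization requires the marginal rate of technical substitution to equal the input-price ratio: MP_L/MP_K = w/r.
Here MP_L/MP_K = (3/4)·(K/L)/(1/2) = 1.5·(K/L). Setting this equal to 9.72/50 = 0.1944 gives K = 0.1296L.
Substituting into Y = 1125: L^(3/4)·(0.1296L)^(1/2) = 1125.
Solving, L = 625 and K = 81.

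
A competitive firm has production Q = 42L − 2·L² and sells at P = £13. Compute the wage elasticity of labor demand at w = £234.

From P·MP_L = w with MP_L = 42 − 4L, labor demand is L(w) = (42 − w/13)/4.
dL/dw = −1/(52) = -1/52.
At w = 234, L = 6, so ε = (dL/dw)·(w/L) = (-1/52)·(234/6) = -0.75.

ε = -0.75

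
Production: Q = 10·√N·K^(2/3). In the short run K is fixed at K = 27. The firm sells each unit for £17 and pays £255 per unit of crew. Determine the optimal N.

With K = 27, MP_N = (1/2)·10·N^(-1/2)·27^(2/3) = 45·N^(-1/2).
Profit maximization for a price taker requires P·MP_N = w: 17·45·N^(-1/2) = 255.
So N^(-1/2) = 1/3, which gives N = 9.

N* = 9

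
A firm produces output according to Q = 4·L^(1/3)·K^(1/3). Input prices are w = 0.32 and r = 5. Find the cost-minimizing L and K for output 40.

Cost minimization requires the marginal rate of technical substitution to equal the input-price ratio: MP_L/MP_K = w/r.
Here MP_L/MP_K = (1/3)·(K/L)/(1/3) = (K/L). Setting this equal to 0.32/5 = 0.064 gives K = 0.064L.
Substituting into Q = 40: 4·L^(1/3)·(0.064L)^(1/3) = 40.
Solving, L = 125 and K = 8.

L* = 125, K* = 8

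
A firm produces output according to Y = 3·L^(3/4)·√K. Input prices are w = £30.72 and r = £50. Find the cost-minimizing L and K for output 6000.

Cost minimization requires the marginal rate of technical substitution to equal the input-price ratio: MP_L/MP_K = w/r.
Here MP_L/MP_K = (3/4)·(K/L)/(1/2) = 1.5·(K/L). Setting this equal to 30.72/50 = 0.6144 gives K = 0.4096L.
Substituting into Y = 6000: 3·L^(3/4)·(0.4096L)^(1/2) = 6000.
Solving, L = 625 and K = 256.

L* = 625, K* = 256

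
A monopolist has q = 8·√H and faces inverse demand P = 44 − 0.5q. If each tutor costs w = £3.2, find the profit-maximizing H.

Marginal revenue from the inverse demand is MR = 44 − q.
The marginal product is MP_H = 4·H^(-1/2).
A monopolist hires until marginal revenue product equals the wage: MR·MP_H = w.
At H, q = 8·√H. Substituting and solving: (44 − 8·√H)·4·H^(-1/2) = 3.2 gives H = 25.

H* = 25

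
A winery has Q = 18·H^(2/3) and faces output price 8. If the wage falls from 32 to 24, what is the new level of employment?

From P·MP_H = w with MP_H = 12·H^(-1/3), the labor demand is H(w) = (96/w)^(3).
At w = 32: H = 27. At w = 24: H = 64.

H* = 64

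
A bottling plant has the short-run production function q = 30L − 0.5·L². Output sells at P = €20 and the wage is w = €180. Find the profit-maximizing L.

L* = 21

The marginal product of L is MP_L = 30 − L.
A price-taking firm hires until the value of the marginal product equals the wage: P·MP_L = w, so 20·(30 − L) = 180.
Then 30 − L = 9, giving L = 21.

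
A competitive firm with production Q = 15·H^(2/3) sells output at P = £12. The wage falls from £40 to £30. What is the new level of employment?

From P·MP_H = w with MP_H = 10·H^(-1/3), the labor demand is H(w) = (120/w)^(3).
At w = 40: H = 27. At w = 30: H = 64.

H* = 64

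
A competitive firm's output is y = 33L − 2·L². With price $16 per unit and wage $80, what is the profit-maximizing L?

L* = 7

The marginal product of L is MP_L = 33 − 4L.
A price-taking firm hires until the value of the marginal product equals the wage: P·MP_L = w, so 16·(33 − 4L) = 80.
Then 33 − 4L = 5, giving L = 7.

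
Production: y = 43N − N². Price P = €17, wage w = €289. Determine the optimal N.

N* = 13

The marginal product of N is MP_N = 43 − 2N.
A price-taking firm hires until the value of the marginal product equals the wage: P·MP_N = w, so 17·(43 − 2N) = 289.
Then 43 − 2N = 17, giving N = 13.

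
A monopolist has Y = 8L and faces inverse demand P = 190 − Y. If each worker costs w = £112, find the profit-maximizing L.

L* = 11

Marginal revenue from the inverse demand is MR = 190 − 2Y.
The marginal product is MP_L = 8.
A monopolist hires until marginal revenue product equals the wage: MR·MP_L = w.
(190 − 16L)·8 = 112, so L = 11.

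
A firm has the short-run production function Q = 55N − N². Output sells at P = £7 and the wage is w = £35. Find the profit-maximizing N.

The marginal product of N is MP_N = 55 − 2N.
A price-taking firm hires until the value of the marginal product equals the wage: P·MP_N = w, so 7·(55 − 2N) = 35.
Then 55 − 2N = 5, giving N = 25.

N* = 25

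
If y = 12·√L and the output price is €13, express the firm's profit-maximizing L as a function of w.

L(w) = 6084/w²

MP_L = (1/2)·12·L^(-1/2) = 6·L^(-1/2).
Setting P·MP_L = w: 78·L^(-1/2) = w.
Solving for L: L^(-1/2) = w/78, so L = (78/w)^(2).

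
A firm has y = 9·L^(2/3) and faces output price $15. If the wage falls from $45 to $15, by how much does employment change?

ΔL = 208

From P·MP_L = w with MP_L = 6·L^(-1/3), the labor demand is L(w) = (90/w)^(3).
At w = 45: L = 8. At w = 15: L = 216.
ΔL = 216 − 8 = 208.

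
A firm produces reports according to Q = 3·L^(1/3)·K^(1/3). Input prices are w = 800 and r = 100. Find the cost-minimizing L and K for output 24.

L* = 8, K* = 64

Cost minimization requires the marginal rate of technical substitution to equal the input-price ratio: MP_L/MP_K = w/r.
Here MP_L/MP_K = (1/3)·(K/L)/(1/3) = (K/L). Setting this equal to 800/100 = 8 gives K = 8L.
Substituting into Q = 24: 3·L^(1/3)·(8L)^(1/3) = 24.
Solving, L = 8 and K = 64.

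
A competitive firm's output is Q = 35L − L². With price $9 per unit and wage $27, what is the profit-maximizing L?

L* = 16

The marginal product of L is MP_L = 35 − 2L.
A price-taking firm hires until the value of the marginal product equals the wage: P·MP_L = w, so 9·(35 − 2L) = 27.
Then 35 − 2L = 3, giving L = 16.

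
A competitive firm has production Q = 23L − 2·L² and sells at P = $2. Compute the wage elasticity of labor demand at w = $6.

ε = -0.15

From P·MP_L = w with MP_L = 23 − 4L, labor demand is L(w) = (23 − w/2)/4.
dL/dw = −1/(8) = -0.125.
At w = 6, L = 5, so ε = (dL/dw)·(w/L) = (-0.125)·(6/5) = -0.15.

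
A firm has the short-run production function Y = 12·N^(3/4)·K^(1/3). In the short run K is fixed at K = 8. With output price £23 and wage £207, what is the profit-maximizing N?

N* = 16

With K = 8, MP_N = (3/4)·12·N^(-1/4)·8^(1/3) = 18·N^(-1/4).
Profit maximization for a price taker requires P·MP_N = w: 23·18·N^(-1/4) = 207.
So N^(-1/4) = 0.5, which gives N = 16.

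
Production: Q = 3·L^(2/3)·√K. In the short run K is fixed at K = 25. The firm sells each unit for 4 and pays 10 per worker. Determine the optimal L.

With K = 25, MP_L = (2/3)·3·L^(-1/3)·25^(1/2) = 10·L^(-1/3).
Profit maximization for a price taker requires P·MP_L = w: 4·10·L^(-1/3) = 10.
So L^(-1/3) = 0.25, which gives L = 64.

L* = 64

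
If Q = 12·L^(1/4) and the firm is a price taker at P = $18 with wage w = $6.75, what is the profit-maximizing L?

MP_L = (1/4)·12·L^(-3/4) = 3·L^(-3/4).
Profit maximization for a price taker requires P·MP_L = w: 18·3·L^(-3/4) = 6.75.
So L^(-3/4) = 0.125, which gives L = 16.

L* = 16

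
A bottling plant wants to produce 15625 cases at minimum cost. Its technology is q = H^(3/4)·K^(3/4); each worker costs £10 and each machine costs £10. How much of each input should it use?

H* = 625, K* = 625

Cost minimization requires the marginal rate of technical substitution to equal the input-price ratio: MP_H/MP_K = w/r.
Here MP_H/MP_K = (3/4)·(K/H)/(3/4) = (K/H). Setting this equal to 10/10 = 1 gives K = H.
Substituting into q = 15625: H^(3/4)·(H)^(3/4) = 15625.
Solving, H = 625 and K = 625.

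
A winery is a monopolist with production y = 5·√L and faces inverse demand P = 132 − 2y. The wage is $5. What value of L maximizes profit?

L* = 36

Marginal revenue from the inverse demand is MR = 132 − 4y.
The marginal product is MP_L = 2.5·L^(-1/2).
A monopolist hires until marginal revenue product equals the wage: MR·MP_L = w.
At L, y = 5·√L. Substituting and solving: (132 − 20·√L)·2.5·L^(-1/2) = 5 gives L = 36.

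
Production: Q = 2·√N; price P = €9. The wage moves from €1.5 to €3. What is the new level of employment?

N* = 9

From P·MP_N = w with MP_N = N^(-1/2), the labor demand is N(w) = (9/w)^(2).
At w = 1.5: N = 36. At w = 3: N = 9.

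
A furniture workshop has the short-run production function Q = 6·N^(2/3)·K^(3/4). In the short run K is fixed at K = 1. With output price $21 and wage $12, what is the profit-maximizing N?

N* = 343

With K = 1, MP_N = (2/3)·6·N^(-1/3)·1^(3/4) = 4·N^(-1/3).
Profit maximization for a price taker requires P·MP_N = w: 21·4·N^(-1/3) = 12.
So N^(-1/3) = 1/7, which gives N = 343.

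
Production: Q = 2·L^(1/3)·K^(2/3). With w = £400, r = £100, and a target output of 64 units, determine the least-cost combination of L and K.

Cost minimization requires the marginal rate of technical substitution to equal the input-price ratio: MP_L/MP_K = w/r.
Here MP_L/MP_K = (1/3)·(K/L)/(2/3) = 0.5·(K/L). Setting this equal to 400/100 = 4 gives K = 8L.
Substituting into Q = 64: 2·L^(1/3)·(8L)^(2/3) = 64.
Solving, L = 8 and K = 64.

L* = 8, K* = 64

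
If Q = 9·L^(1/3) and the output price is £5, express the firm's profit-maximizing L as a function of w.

MP_L = (1/3)·9·L^(-2/3) = 3·L^(-2/3).
Setting P·MP_L = w: 15·L^(-2/3) = w.
Solving for L: L^(-2/3) = w/15, so L = (15/w)^(3/2).

L(w) = (15/w)^(3/2)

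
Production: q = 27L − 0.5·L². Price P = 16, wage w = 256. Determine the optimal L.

L* = 11

The marginal product of L is MP_L = 27 − L.
A price-taking firm hires until the value of the marginal product equals the wage: P·MP_L = w, so 16·(27 − L) = 256.
Then 27 − L = 16, giving L = 11.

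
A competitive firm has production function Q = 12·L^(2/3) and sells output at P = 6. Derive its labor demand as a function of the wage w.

L(w) = 110592/w³

MP_L = (2/3)·12·L^(-1/3) = 8·L^(-1/3).
Setting P·MP_L = w: 48·L^(-1/3) = w.
Solving for L: L^(-1/3) = w/48, so L = (48/w)^(3).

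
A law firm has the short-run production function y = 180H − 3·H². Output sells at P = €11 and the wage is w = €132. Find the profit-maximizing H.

The marginal product of H is MP_H = 180 − 6H.
A price-taking firm hires until the value of the marginal product equals the wage: P·MP_H = w, so 11·(180 − 6H) = 132.
Then 180 − 6H = 12, giving H = 28.

H* = 28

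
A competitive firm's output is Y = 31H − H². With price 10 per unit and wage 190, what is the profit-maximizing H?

H* = 6

The marginal product of H is MP_H = 31 − 2H.
A price-taking firm hires until the value of the marginal product equals the wage: P·MP_H = w, so 10·(31 − 2H) = 190.
Then 31 − 2H = 19, giving H = 6.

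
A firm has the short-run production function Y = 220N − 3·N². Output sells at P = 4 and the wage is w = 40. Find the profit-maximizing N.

The marginal product of N is MP_N = 220 − 6N.
A price-taking firm hires until the value of the marginal product equals the wage: P·MP_N = w, so 4·(220 − 6N) = 40.
Then 220 − 6N = 10, giving N = 35.

N* = 35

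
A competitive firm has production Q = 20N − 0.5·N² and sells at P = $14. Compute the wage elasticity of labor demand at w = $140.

From P·MP_N = w with MP_N = 20 − N, labor demand is N(w) = 20 − w/14.
dN/dw = −1/(14) = -1/14.
At w = 140, N = 10, so ε = (dN/dw)·(w/N) = (-1/14)·(140/10) = -1.

ε = -1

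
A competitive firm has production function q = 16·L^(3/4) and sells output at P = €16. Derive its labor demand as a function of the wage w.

MP_L = (3/4)·16·L^(-1/4) = 12·L^(-1/4).
Setting P·MP_L = w: 192·L^(-1/4) = w.
Solving for L: L^(-1/4) = w/192, so L = (192/w)^(4).

L(w) = (192/w)^(4)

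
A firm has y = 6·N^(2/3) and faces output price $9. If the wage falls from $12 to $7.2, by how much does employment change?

From P·MP_N = w with MP_N = 4·N^(-1/3), the labor demand is N(w) = (36/w)^(3).
At w = 12: N = 27. At w = 7.2: N = 125.
ΔN = 125 − 27 = 98.

ΔN = 98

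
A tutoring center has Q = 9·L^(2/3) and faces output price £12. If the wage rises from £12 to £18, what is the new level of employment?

L* = 64

From P·MP_L = w with MP_L = 6·L^(-1/3), the labor demand is L(w) = (72/w)^(3).
At w = 12: L = 216. At w = 18: L = 64.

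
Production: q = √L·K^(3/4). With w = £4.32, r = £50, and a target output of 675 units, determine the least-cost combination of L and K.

Cost minimization requires the marginal rate of technical substitution to equal the input-price ratio: MP_L/MP_K = w/r.
Here MP_L/MP_K = (1/2)·(K/L)/(3/4) = (2/3)·(K/L). Setting this equal to 4.32/50 = 0.0864 gives K = 0.1296L.
Substituting into q = 675: L^(1/2)·(0.1296L)^(3/4) = 675.
Solving, L = 625 and K = 81.

L* = 625, K* = 81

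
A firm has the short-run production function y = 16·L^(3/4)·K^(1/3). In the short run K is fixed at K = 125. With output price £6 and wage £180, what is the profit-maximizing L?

With K = 125, MP_L = (3/4)·16·L^(-1/4)·125^(1/3) = 60·L^(-1/4).
Profit maximization for a price taker requires P·MP_L = w: 6·60·L^(-1/4) = 180.
So L^(-1/4) = 0.5, which gives L = 16.

L* = 16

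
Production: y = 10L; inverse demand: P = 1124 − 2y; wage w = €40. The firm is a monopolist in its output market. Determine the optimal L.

L* = 28

Marginal revenue from the inverse demand is MR = 1124 − 4y.
The marginal product is MP_L = 10.
A monopolist hires until marginal revenue product equals the wage: MR·MP_L = w.
(1124 − 40L)·10 = 40, so L = 28.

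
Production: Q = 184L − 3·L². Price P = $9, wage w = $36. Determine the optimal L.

The marginal product of L is MP_L = 184 − 6L.
A price-taking firm hires until the value of the marginal product equals the wage: P·MP_L = w, so 9·(184 − 6L) = 36.
Then 184 − 6L = 4, giving L = 30.

L* = 30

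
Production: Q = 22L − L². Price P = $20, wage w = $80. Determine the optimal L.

L* = 9

The marginal product of L is MP_L = 22 − 2L.
A price-taking firm hires until the value of the marginal product equals the wage: P·MP_L = w, so 20·(22 − 2L) = 80.
Then 22 − 2L = 4, giving L = 9.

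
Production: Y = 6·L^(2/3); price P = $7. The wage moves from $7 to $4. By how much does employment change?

From P·MP_L = w with MP_L = 4·L^(-1/3), the labor demand is L(w) = (28/w)^(3).
At w = 7: L = 64. At w = 4: L = 343.
ΔL = 343 − 64 = 279.

ΔL = 279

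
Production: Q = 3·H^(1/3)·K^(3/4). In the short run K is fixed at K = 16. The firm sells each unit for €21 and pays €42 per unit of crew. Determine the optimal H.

H* = 8

With K = 16, MP_H = (1/3)·3·H^(-2/3)·16^(3/4) = 8·H^(-2/3).
Profit maximization for a price taker requires P·MP_H = w: 21·8·H^(-2/3) = 42.
So H^(-2/3) = 0.25, which gives H = 8.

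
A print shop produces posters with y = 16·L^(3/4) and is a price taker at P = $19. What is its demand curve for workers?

MP_L = (3/4)·16·L^(-1/4) = 12·L^(-1/4).
Setting P·MP_L = w: 228·L^(-1/4) = w.
Solving for L: L^(-1/4) = w/228, so L = (228/w)^(4).

L(w) = (228/w)^(4)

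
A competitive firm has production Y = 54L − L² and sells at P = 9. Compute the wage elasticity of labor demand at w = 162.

ε = -0.5

From P·MP_L = w with MP_L = 54 − 2L, labor demand is L(w) = (54 − w/9)/2.
dL/dw = −1/(18) = -1/18.
At w = 162, L = 18, so ε = (dL/dw)·(w/L) = (-1/18)·(162/18) = -0.5.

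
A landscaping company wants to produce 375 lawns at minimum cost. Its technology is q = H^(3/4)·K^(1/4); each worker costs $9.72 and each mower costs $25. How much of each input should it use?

Cost minimization requires the marginal rate of technical substitution to equal the input-price ratio: MP_H/MP_K = w/r.
Here MP_H/MP_K = (3/4)·(K/H)/(1/4) = 3·(K/H). Setting this equal to 9.72/25 = 0.3888 gives K = 0.1296H.
Substituting into q = 375: H^(3/4)·(0.1296H)^(1/4) = 375.
Solving, H = 625 and K = 81.

H* = 625, K* = 81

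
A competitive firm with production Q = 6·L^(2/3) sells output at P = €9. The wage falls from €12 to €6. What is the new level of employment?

From P·MP_L = w with MP_L = 4·L^(-1/3), the labor demand is L(w) = (36/w)^(3).
At w = 12: L = 27. At w = 6: L = 216.

L* = 216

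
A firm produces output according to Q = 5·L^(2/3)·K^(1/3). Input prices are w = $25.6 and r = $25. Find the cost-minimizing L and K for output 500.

L* = 125, K* = 64

Cost minimization requires the marginal rate of technical substitution to equal the input-price ratio: MP_L/MP_K = w/r.
Here MP_L/MP_K = (2/3)·(K/L)/(1/3) = 2·(K/L). Setting this equal to 25.6/25 = 1.024 gives K = 0.512L.
Substituting into Q = 500: 5·L^(2/3)·(0.512L)^(1/3) = 500.
Solving, L = 125 and K = 64.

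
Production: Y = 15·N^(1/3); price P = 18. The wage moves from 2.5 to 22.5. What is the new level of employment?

N* = 8

From P·MP_N = w with MP_N = 5·N^(-2/3), the labor demand is N(w) = (90/w)^(3/2).
At w = 2.5: N = 216. At w = 22.5: N = 8.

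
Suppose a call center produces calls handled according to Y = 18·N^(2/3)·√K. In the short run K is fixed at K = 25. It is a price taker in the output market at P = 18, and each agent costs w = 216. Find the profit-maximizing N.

With K = 25, MP_N = (2/3)·18·N^(-1/3)·25^(1/2) = 60·N^(-1/3).
Profit maximization for a price taker requires P·MP_N = w: 18·60·N^(-1/3) = 216.
So N^(-1/3) = 0.2, which gives N = 125.

N* = 125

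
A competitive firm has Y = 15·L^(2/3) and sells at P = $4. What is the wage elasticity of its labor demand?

MP_L = (2/3)·15·L^(-1/3), so P·MP_L = w gives 40·L^(-1/3) = w.
Solving, L(w) = (40/w)^(3). This is a constant-elasticity form: L ∝ w^(−3), so ε = −3.

ε = -3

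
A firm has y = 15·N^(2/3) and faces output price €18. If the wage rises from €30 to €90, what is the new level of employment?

From P·MP_N = w with MP_N = 10·N^(-1/3), the labor demand is N(w) = (180/w)^(3).
At w = 30: N = 216. At w = 90: N = 8.

N* = 8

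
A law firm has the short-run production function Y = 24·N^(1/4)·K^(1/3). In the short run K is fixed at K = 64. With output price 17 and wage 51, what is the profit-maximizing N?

With K = 64, MP_N = (1/4)·24·N^(-3/4)·64^(1/3) = 24·N^(-3/4).
Profit maximization for a price taker requires P·MP_N = w: 17·24·N^(-3/4) = 51.
So N^(-3/4) = 0.125, which gives N = 16.

N* = 16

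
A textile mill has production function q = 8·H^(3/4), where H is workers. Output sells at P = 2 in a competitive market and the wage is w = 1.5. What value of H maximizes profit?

H* = 4096

MP_H = (3/4)·8·H^(-1/4) = 6·H^(-1/4).
Profit maximization for a price taker requires P·MP_H = w: 2·6·H^(-1/4) = 1.5.
So H^(-1/4) = 0.125, which gives H = 4096.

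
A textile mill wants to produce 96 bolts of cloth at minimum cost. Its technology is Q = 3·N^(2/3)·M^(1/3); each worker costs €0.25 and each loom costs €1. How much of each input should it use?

Cost minimization requires the marginal rate of technical substitution to equal the input-price ratio: MP_N/MP_M = w/r.
Here MP_N/MP_M = (2/3)·(M/N)/(1/3) = 2·(M/N). Setting this equal to 0.25/1 = 0.25 gives M = 0.125N.
Substituting into Q = 96: 3·N^(2/3)·(0.125N)^(1/3) = 96.
Solving, N = 64 and M = 8.

N* = 64, M* = 8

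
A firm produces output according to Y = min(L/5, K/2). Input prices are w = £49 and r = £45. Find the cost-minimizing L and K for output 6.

L* = 30, K* = 12

With a fixed-proportions technology, the cost-minimizing bundle uses no slack in either input: L/5 = K/2 = Y.
So L = 5·6 = 30 and K = 2·6 = 12.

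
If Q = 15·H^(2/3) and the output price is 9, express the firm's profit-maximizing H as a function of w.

MP_H = (2/3)·15·H^(-1/3) = 10·H^(-1/3).
Setting P·MP_H = w: 90·H^(-1/3) = w.
Solving for H: H^(-1/3) = w/90, so H = (90/w)^(3).

H(w) = 729000/w³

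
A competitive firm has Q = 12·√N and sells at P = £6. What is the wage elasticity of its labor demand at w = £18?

MP_N = (1/2)·12·N^(-1/2), so P·MP_N = w gives 36·N^(-1/2) = w.
Solving, N(w) = (36/w)^(2). This is a constant-elasticity form: N ∝ w^(−2), so ε = −2.

ε = -2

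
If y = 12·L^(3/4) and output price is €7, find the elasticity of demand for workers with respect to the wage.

MP_L = (3/4)·12·L^(-1/4), so P·MP_L = w gives 63·L^(-1/4) = w.
Solving, L(w) = (63/w)^(4). This is a constant-elasticity form: L ∝ w^(−4), so ε = −4.

ε = -4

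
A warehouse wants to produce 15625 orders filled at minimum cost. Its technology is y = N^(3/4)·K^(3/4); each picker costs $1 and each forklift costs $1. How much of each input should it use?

Cost minimization requires the marginal rate of technical substitution to equal the input-price ratio: MP_N/MP_K = w/r.
Here MP_N/MP_K = (3/4)·(K/N)/(3/4) = (K/N). Setting this equal to 1/1 = 1 gives K = N.
Substituting into y = 15625: N^(3/4)·(N)^(3/4) = 15625.
Solving, N = 625 and K = 625.

N* = 625, K* = 625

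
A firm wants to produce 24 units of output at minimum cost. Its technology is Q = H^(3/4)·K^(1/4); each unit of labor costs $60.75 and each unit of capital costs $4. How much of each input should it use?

H* = 16, K* = 81

Cost minimization requires the marginal rate of technical substitution to equal the input-price ratio: MP_H/MP_K = w/r.
Here MP_H/MP_K = (3/4)·(K/H)/(1/4) = 3·(K/H). Setting this equal to 60.75/4 = 15.1875 gives K = 5.0625H.
Substituting into Q = 24: H^(3/4)·(5.0625H)^(1/4) = 24.
Solving, H = 16 and K = 81.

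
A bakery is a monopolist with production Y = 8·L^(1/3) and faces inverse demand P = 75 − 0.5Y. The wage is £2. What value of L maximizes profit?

L* = 216

Marginal revenue from the inverse demand is MR = 75 − Y.
The marginal product is MP_L = (8/3)·L^(-2/3).
A monopolist hires until marginal revenue product equals the wage: MR·MP_L = w.
At L, Y = 8·L^(1/3). Substituting and solving: (75 − 8·L^(1/3))·(8/3)·L^(-2/3) = 2 gives L = 216.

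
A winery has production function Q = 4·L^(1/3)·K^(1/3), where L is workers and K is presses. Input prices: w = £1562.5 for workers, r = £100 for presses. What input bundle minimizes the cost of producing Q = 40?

Cost minimization requires the marginal rate of technical substitution to equal the input-price ratio: MP_L/MP_K = w/r.
Here MP_L/MP_K = (1/3)·(K/L)/(1/3) = (K/L). Setting this equal to 1562.5/100 = 15.625 gives K = 15.625L.
Substituting into Q = 40: 4·L^(1/3)·(15.625L)^(1/3) = 40.
Solving, L = 8 and K = 125.

L* = 8, K* = 125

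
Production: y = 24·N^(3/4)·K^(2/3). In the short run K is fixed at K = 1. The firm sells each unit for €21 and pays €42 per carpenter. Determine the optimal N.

N* = 6561

With K = 1, MP_N = (3/4)·24·N^(-1/4)·1^(2/3) = 18·N^(-1/4).
Profit maximization for a price taker requires P·MP_N = w: 21·18·N^(-1/4) = 42.
So N^(-1/4) = 1/9, which gives N = 6561.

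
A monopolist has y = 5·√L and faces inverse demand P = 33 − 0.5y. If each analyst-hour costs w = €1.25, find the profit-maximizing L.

L* = 36

Marginal revenue from the inverse demand is MR = 33 − y.
The marginal product is MP_L = 2.5·L^(-1/2).
A monopolist hires until marginal revenue product equals the wage: MR·MP_L = w.
At L, y = 5·√L. Substituting and solving: (33 − 5·√L)·2.5·L^(-1/2) = 1.25 gives L = 36.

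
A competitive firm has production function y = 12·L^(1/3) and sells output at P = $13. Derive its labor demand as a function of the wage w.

MP_L = (1/3)·12·L^(-2/3) = 4·L^(-2/3).
Setting P·MP_L = w: 52·L^(-2/3) = w.
Solving for L: L^(-2/3) = w/52, so L = (52/w)^(3/2).

L(w) = (52/w)^(3/2)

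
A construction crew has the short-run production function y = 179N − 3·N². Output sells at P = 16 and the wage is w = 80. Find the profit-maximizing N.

N* = 29

The marginal product of N is MP_N = 179 − 6N.
A price-taking firm hires until the value of the marginal product equals the wage: P·MP_N = w, so 16·(179 − 6N) = 80.
Then 179 − 6N = 5, giving N = 29.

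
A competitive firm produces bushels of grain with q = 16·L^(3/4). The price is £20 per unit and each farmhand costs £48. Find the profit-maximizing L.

L* = 625

MP_L = (3/4)·16·L^(-1/4) = 12·L^(-1/4).
Profit maximization for a price taker requires P·MP_L = w: 20·12·L^(-1/4) = 48.
So L^(-1/4) = 0.2, which gives L = 625.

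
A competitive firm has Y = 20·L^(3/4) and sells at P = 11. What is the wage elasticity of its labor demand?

MP_L = (3/4)·20·L^(-1/4), so P·MP_L = w gives 165·L^(-1/4) = w.
Solving, L(w) = (165/w)^(4). This is a constant-elasticity form: L ∝ w^(−4), so ε = −4.

ε = -4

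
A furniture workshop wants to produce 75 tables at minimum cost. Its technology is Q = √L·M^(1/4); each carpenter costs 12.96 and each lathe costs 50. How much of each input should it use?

Cost minimization requires the marginal rate of technical substitution to equal the input-price ratio: MP_L/MP_M = w/r.
Here MP_L/MP_M = (1/2)·(M/L)/(1/4) = 2·(M/L). Setting this equal to 12.96/50 = 0.2592 gives M = 0.1296L.
Substituting into Q = 75: L^(1/2)·(0.1296L)^(1/4) = 75.
Solving, L = 625 and M = 81.

L* = 625, M* = 81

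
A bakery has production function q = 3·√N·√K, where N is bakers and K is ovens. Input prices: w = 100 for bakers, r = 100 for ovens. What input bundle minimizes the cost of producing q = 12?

Cost minimization requires the marginal rate of technical substitution to equal the input-price ratio: MP_N/MP_K = w/r.
Here MP_N/MP_K = (1/2)·(K/N)/(1/2) = (K/N). Setting this equal to 100/100 = 1 gives K = N.
Substituting into q = 12: 3·N^(1/2)·(N)^(1/2) = 12.
Solving, N = 4 and K = 4.

N* = 4, K* = 4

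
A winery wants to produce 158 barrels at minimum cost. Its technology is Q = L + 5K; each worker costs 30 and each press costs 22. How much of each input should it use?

L* = 0, K* = 31.6

The inputs are perfect substitutes, so the firm uses whichever has the lower cost per unit of output.
Cost per unit of output via L is 30; via K it is 4.4. K is cheaper.
Producing Q = 158 with K alone: L = 0, K = 31.6.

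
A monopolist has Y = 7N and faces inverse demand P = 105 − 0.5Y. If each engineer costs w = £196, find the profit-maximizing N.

Marginal revenue from the inverse demand is MR = 105 − Y.
The marginal product is MP_N = 7.
A monopolist hires until marginal revenue product equals the wage: MR·MP_N = w.
(105 − 7N)·7 = 196, so N = 11.

N* = 11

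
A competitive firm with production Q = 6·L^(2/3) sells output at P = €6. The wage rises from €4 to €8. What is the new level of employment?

From P·MP_L = w with MP_L = 4·L^(-1/3), the labor demand is L(w) = (24/w)^(3).
At w = 4: L = 216. At w = 8: L = 27.

L* = 27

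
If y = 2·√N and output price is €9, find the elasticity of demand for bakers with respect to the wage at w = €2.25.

ε = -2

MP_N = (1/2)·2·N^(-1/2), so P·MP_N = w gives 9·N^(-1/2) = w.
Solving, N(w) = (9/w)^(2). This is a constant-elasticity form: N ∝ w^(−2), so ε = −2.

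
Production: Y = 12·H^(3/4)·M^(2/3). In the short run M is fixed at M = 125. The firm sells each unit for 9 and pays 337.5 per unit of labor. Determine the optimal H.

With M = 125, MP_H = (3/4)·12·H^(-1/4)·125^(2/3) = 225·H^(-1/4).
Profit maximization for a price taker requires P·MP_H = w: 9·225·H^(-1/4) = 337.5.
So H^(-1/4) = 1/6, which gives H = 1296.

H* = 1296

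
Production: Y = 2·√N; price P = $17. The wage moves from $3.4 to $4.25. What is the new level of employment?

From P·MP_N = w with MP_N = N^(-1/2), the labor demand is N(w) = (17/w)^(2).
At w = 3.4: N = 25. At w = 4.25: N = 16.

N* = 16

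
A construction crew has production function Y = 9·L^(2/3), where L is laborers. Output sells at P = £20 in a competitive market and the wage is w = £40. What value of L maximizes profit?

L* = 27

MP_L = (2/3)·9·L^(-1/3) = 6·L^(-1/3).
Profit maximization for a price taker requires P·MP_L = w: 20·6·L^(-1/3) = 40.
So L^(-1/3) = 1/3, which gives L = 27.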